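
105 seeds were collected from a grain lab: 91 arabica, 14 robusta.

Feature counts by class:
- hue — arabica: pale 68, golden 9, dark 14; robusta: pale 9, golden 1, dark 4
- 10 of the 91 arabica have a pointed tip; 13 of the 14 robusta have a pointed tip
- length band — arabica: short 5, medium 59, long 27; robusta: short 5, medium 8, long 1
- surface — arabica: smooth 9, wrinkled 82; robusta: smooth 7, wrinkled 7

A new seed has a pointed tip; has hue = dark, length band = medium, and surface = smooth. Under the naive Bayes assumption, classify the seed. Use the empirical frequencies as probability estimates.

arabica: (91/105) × (14/91) × (10/91) × (59/91) × (9/91) ≈ 0.000939527
robusta: (14/105) × (4/14) × (13/14) × (8/14) × (7/14) ≈ 0.0101069
Highest score → robusta.

robusta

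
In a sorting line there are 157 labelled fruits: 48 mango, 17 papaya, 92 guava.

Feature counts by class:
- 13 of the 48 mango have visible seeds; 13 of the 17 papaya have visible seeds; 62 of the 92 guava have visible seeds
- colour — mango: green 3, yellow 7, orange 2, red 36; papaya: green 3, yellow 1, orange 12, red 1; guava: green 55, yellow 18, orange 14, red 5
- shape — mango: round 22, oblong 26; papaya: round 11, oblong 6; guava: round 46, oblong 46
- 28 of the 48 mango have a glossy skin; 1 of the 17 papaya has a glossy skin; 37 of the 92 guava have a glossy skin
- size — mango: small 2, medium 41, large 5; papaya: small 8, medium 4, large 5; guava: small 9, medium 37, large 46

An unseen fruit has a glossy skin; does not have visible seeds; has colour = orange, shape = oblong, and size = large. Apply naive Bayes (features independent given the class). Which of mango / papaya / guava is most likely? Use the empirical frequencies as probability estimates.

mango: (48/157) × (35/48) × (2/48) × (26/48) × (28/48) × (5/48) ≈ 0.000305728
papaya: (17/157) × (4/17) × (12/17) × (6/17) × (1/17) × (5/17) ≈ 0.000109816
guava: (92/157) × (30/92) × (14/92) × (46/92) × (37/92) × (46/92) ≈ 0.00292358
Highest score → guava.

guava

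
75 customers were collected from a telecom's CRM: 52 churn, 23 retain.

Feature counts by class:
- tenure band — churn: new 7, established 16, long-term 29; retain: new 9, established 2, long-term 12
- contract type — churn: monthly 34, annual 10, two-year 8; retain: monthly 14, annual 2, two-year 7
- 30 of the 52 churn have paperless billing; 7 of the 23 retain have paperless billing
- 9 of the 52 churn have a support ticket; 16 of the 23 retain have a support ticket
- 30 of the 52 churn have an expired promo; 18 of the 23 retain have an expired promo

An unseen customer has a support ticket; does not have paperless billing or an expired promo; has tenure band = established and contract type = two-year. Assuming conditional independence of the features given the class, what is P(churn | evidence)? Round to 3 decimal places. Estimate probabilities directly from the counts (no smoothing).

0.544

churn: (52/75) × (16/52) × (8/52) × (22/52) × (9/52) × (22/52) ≈ 0.00101677
retain: (23/75) × (2/23) × (7/23) × (16/23) × (16/23) × (5/23) ≈ 0.000853818
P(churn | x) = 0.00101677 / 0.001870588 ≈ 0.544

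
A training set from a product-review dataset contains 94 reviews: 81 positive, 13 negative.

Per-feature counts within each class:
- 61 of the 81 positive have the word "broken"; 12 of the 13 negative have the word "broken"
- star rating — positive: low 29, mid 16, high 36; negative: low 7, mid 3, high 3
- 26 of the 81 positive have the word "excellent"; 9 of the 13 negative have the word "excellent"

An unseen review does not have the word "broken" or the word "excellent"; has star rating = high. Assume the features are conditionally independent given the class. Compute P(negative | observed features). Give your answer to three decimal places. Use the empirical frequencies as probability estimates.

0.012

positive: (81/94) × (20/81) × (36/81) × (55/81) ≈ 0.0642092
negative: (13/94) × (1/13) × (3/13) × (4/13) ≈ 0.000755382
P(negative | x) = 0.000755382 / 0.064964582 ≈ 0.012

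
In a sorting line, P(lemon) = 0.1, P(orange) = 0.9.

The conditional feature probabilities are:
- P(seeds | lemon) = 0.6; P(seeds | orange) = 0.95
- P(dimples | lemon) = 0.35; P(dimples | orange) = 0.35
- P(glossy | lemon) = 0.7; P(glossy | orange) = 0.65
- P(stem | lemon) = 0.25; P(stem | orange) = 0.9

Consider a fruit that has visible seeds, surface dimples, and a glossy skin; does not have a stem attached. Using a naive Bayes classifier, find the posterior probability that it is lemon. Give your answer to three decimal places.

lemon: 0.1 × 0.6 × 0.35 × 0.7 × (1−0.25) = 0.011025
orange: 0.9 × 0.95 × 0.35 × 0.65 × (1−0.9) = 0.01945125
P(lemon | x) = 0.011025 / 0.03047625 ≈ 0.362

0.362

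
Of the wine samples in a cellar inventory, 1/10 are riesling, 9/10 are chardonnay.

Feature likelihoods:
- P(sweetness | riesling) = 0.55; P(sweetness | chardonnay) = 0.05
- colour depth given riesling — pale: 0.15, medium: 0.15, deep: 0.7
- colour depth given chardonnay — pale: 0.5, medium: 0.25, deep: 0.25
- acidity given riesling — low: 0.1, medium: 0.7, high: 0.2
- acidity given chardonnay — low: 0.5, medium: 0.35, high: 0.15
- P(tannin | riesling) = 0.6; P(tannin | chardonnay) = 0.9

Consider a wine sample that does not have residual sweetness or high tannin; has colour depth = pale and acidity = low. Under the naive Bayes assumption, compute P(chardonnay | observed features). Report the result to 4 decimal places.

0.9875

riesling: 0.1 × (1−0.55) × 0.15 × 0.1 × (1−0.6) = 0.00027
chardonnay: 0.9 × (1−0.05) × 0.5 × 0.5 × (1−0.9) = 0.021375
P(chardonnay | x) = 0.021375 / 0.021645 ≈ 0.9875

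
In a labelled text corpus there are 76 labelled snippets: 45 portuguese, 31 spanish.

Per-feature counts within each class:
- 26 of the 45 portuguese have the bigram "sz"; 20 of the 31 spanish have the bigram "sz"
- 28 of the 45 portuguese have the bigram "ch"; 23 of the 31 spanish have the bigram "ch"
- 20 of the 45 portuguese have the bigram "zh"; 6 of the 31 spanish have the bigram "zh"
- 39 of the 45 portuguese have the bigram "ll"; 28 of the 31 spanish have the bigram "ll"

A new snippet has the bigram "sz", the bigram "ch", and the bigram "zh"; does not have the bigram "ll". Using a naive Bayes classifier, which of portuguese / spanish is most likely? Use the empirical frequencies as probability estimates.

portuguese

portuguese: (45/76) × (26/45) × (28/45) × (20/45) × (6/45) ≈ 0.0126143
spanish: (31/76) × (20/31) × (23/31) × (6/31) × (3/31) ≈ 0.00365706
Highest score → portuguese.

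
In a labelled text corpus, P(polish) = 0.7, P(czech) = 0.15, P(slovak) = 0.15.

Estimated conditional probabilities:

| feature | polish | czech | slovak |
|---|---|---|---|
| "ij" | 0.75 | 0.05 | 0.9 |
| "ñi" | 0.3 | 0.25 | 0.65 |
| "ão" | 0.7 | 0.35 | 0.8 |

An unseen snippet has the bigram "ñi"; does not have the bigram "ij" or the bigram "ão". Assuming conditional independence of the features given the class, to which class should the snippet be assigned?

czech

polish: 0.7 × (1−0.75) × 0.3 × (1−0.7) = 0.01575
czech: 0.15 × (1−0.05) × 0.25 × (1−0.35) = 0.02315625
slovak: 0.15 × (1−0.9) × 0.65 × (1−0.8) = 0.00195
Highest score → czech.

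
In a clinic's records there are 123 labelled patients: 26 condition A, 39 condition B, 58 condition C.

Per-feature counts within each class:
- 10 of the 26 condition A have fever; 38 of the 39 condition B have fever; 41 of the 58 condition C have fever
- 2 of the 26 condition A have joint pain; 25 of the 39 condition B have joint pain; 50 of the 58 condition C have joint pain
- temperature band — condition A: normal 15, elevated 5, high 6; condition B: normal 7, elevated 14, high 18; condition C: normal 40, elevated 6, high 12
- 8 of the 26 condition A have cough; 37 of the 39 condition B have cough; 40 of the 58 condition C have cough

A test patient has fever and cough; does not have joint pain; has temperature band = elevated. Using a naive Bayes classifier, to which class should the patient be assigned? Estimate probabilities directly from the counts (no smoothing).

condition A: (26/123) × (10/26) × (24/26) × (5/26) × (8/26) ≈ 0.00444065
condition B: (39/123) × (38/39) × (14/39) × (14/39) × (37/39) ≈ 0.0377696
condition C: (58/123) × (41/58) × (8/58) × (6/58) × (40/58) ≈ 0.00328017
Highest score → condition B.

condition B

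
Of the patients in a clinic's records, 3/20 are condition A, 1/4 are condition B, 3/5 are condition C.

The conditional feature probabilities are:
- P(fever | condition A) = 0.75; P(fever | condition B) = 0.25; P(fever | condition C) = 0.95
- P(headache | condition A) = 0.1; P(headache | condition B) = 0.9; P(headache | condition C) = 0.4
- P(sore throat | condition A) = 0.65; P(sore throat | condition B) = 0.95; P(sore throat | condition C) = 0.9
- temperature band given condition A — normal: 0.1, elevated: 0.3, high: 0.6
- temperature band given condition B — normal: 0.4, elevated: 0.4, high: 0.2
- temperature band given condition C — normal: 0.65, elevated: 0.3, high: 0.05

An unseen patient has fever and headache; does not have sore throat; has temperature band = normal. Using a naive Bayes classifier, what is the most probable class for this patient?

condition C

condition A: 0.15 × 0.75 × 0.1 × (1−0.65) × 0.1 = 0.00039375
condition B: 0.25 × 0.25 × 0.9 × (1−0.95) × 0.4 = 0.001125
condition C: 0.6 × 0.95 × 0.4 × (1−0.9) × 0.65 = 0.01482
Highest score → condition C.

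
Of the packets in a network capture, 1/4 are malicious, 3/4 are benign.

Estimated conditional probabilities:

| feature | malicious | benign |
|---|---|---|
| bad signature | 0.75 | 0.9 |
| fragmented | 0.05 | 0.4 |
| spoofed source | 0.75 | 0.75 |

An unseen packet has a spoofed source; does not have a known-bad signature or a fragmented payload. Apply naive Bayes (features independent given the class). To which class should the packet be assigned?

malicious

malicious: 0.25 × (1−0.75) × (1−0.05) × 0.75 = 0.04453125
benign: 0.75 × (1−0.9) × (1−0.4) × 0.75 = 0.03375
Highest score → malicious.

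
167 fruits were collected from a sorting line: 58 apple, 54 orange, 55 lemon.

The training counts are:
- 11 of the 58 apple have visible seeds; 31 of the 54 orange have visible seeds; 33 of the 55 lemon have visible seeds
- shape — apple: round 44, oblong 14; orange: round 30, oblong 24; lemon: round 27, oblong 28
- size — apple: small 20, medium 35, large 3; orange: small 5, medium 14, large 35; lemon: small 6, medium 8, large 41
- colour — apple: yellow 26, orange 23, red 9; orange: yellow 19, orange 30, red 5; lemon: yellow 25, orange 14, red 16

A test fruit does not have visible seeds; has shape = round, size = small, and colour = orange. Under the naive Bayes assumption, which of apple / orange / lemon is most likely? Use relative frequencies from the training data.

apple

apple: (58/167) × (47/58) × (44/58) × (20/58) × (23/58) ≈ 0.029195
orange: (54/167) × (23/54) × (30/54) × (5/54) × (30/54) ≈ 0.00393589
lemon: (55/167) × (22/55) × (27/55) × (6/55) × (14/55) ≈ 0.00179581
Highest score → apple.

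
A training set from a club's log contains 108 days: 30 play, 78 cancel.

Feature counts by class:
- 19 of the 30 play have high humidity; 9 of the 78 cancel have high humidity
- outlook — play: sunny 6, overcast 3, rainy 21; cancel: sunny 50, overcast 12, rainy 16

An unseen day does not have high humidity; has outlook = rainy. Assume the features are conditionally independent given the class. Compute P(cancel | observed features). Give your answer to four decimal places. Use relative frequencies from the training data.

play: (30/108) × (11/30) × (21/30) ≈ 0.0712963
cancel: (78/108) × (69/78) × (16/78) ≈ 0.131054
P(cancel | x) = 0.131054 / 0.2023503 ≈ 0.6477

0.6477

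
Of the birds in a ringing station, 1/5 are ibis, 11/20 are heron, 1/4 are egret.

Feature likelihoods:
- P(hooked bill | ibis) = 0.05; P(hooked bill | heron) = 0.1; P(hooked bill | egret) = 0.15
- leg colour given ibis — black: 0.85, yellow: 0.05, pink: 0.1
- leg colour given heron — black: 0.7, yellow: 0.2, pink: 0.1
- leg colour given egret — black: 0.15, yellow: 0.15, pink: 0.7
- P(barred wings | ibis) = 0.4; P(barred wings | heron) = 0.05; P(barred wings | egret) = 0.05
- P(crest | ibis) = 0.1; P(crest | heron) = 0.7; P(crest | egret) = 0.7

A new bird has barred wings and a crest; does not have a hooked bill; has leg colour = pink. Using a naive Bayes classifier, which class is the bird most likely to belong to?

egret

ibis: 0.2 × (1−0.05) × 0.1 × 0.4 × 0.1 = 0.00076
heron: 0.55 × (1−0.1) × 0.1 × 0.05 × 0.7 = 0.0017325
egret: 0.25 × (1−0.15) × 0.7 × 0.05 × 0.7 = 0.00520625
Highest score → egret.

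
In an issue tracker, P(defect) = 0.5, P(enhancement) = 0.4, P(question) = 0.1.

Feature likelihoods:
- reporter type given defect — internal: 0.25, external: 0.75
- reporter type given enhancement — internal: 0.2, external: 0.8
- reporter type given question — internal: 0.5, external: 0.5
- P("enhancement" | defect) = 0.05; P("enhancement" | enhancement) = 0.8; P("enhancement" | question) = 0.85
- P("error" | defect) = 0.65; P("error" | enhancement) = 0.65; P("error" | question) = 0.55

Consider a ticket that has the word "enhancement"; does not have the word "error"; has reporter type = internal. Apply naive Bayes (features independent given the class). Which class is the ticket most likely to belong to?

enhancement

defect: 0.5 × 0.25 × 0.05 × (1−0.65) = 0.0021875
enhancement: 0.4 × 0.2 × 0.8 × (1−0.65) = 0.0224
question: 0.1 × 0.5 × 0.85 × (1−0.55) = 0.019125
Highest score → enhancement.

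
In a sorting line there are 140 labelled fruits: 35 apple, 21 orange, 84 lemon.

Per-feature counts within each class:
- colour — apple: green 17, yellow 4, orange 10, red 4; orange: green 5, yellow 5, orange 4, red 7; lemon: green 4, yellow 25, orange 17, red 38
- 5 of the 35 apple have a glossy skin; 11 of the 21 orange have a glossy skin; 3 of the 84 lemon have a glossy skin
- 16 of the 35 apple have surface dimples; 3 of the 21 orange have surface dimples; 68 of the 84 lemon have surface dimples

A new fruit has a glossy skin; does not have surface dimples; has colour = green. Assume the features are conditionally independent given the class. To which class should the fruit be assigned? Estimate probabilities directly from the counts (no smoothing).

orange

apple: (35/140) × (17/35) × (5/35) × (19/35) ≈ 0.00941691
orange: (21/140) × (5/21) × (11/21) × (18/21) ≈ 0.016035
lemon: (84/140) × (4/84) × (3/84) × (16/84) ≈ 0.000194363
Highest score → orange.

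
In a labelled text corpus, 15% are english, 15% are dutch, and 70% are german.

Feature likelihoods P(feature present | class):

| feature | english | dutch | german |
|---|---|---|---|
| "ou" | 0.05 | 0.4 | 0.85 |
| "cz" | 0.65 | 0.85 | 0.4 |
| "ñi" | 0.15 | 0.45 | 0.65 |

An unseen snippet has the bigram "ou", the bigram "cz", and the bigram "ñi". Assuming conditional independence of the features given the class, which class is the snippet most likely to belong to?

english: 0.15 × 0.05 × 0.65 × 0.15 = 0.00073125
dutch: 0.15 × 0.4 × 0.85 × 0.45 = 0.02295
german: 0.7 × 0.85 × 0.4 × 0.65 = 0.1547
Highest score → german.

german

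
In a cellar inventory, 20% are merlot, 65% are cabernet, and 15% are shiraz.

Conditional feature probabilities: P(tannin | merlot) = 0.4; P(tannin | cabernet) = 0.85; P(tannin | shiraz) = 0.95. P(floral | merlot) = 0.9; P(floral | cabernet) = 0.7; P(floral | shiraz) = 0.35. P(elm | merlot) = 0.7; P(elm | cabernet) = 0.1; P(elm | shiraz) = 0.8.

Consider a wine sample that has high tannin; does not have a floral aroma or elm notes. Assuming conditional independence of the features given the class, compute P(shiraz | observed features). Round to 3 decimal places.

0.109

merlot: 0.2 × 0.4 × (1−0.9) × (1−0.7) = 0.0024
cabernet: 0.65 × 0.85 × (1−0.7) × (1−0.1) = 0.149175
shiraz: 0.15 × 0.95 × (1−0.35) × (1−0.8) = 0.018525
P(shiraz | x) = 0.018525 / 0.1701 ≈ 0.109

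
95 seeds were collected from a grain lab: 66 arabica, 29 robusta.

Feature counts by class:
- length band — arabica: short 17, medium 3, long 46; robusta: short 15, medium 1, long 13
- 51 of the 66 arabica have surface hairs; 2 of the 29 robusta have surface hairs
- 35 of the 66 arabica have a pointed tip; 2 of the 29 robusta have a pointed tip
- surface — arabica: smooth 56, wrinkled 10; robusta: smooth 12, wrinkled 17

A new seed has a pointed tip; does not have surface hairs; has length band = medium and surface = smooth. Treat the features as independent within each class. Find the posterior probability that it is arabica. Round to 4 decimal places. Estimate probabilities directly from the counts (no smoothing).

0.9203

arabica: (66/95) × (3/66) × (15/66) × (35/66) × (56/66) ≈ 0.00322934
robusta: (29/95) × (1/29) × (27/29) × (2/29) × (12/29) ≈ 0.000279677
P(arabica | x) = 0.00322934 / 0.003509017 ≈ 0.9203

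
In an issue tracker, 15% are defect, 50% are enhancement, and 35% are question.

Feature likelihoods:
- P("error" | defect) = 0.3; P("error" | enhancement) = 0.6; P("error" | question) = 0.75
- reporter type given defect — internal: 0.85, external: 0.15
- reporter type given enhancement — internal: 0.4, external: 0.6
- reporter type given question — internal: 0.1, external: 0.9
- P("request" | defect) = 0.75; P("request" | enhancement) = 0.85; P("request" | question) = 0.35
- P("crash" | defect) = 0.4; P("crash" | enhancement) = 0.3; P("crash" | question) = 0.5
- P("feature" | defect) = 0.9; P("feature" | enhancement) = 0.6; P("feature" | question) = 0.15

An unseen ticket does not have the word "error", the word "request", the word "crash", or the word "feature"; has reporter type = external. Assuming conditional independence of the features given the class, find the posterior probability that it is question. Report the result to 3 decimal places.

defect: 0.15 × (1−0.3) × 0.15 × (1−0.75) × (1−0.4) × (1−0.9) = 0.00023625
enhancement: 0.5 × (1−0.6) × 0.6 × (1−0.85) × (1−0.3) × (1−0.6) = 0.00504
question: 0.35 × (1−0.75) × 0.9 × (1−0.35) × (1−0.5) × (1−0.15) = 0.0217546875
P(question | x) = 0.0217546875 / 0.0270309375 ≈ 0.805

0.805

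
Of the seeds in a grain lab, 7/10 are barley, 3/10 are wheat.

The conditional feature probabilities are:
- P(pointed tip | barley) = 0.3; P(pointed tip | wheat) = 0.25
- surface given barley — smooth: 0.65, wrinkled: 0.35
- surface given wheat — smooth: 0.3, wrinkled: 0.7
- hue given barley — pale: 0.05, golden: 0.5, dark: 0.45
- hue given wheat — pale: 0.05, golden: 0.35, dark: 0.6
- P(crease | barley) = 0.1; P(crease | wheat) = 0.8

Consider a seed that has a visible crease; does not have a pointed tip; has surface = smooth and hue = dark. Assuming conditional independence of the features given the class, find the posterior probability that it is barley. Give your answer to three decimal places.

barley: 0.7 × (1−0.3) × 0.65 × 0.45 × 0.1 = 0.0143325
wheat: 0.3 × (1−0.25) × 0.3 × 0.6 × 0.8 = 0.0324
P(barley | x) = 0.0143325 / 0.0467325 ≈ 0.307

0.307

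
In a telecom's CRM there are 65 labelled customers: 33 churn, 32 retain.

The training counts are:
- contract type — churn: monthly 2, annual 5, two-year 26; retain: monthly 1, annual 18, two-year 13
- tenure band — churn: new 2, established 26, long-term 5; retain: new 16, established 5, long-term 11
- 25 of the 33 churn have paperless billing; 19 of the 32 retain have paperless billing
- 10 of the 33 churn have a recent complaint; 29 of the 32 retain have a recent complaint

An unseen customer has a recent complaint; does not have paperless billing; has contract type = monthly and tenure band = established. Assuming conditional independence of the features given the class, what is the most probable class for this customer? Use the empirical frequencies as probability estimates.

churn: (33/65) × (2/33) × (26/33) × (8/33) × (10/33) ≈ 0.00178089
retain: (32/65) × (1/32) × (5/32) × (13/32) × (29/32) = 0.000885009765625
Highest score → churn.

churn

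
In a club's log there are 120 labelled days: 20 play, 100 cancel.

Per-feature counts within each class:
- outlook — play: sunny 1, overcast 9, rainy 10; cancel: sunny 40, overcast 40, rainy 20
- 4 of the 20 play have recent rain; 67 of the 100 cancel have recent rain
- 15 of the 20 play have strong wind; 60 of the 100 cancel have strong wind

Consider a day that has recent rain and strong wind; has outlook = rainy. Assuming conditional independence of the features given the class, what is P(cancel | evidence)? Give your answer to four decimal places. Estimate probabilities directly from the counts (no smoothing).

0.8428

play: (20/120) × (10/20) × (4/20) × (15/20) = 0.0125
cancel: (100/120) × (20/100) × (67/100) × (60/100) = 0.067
P(cancel | x) = 0.067 / 0.0795 ≈ 0.8428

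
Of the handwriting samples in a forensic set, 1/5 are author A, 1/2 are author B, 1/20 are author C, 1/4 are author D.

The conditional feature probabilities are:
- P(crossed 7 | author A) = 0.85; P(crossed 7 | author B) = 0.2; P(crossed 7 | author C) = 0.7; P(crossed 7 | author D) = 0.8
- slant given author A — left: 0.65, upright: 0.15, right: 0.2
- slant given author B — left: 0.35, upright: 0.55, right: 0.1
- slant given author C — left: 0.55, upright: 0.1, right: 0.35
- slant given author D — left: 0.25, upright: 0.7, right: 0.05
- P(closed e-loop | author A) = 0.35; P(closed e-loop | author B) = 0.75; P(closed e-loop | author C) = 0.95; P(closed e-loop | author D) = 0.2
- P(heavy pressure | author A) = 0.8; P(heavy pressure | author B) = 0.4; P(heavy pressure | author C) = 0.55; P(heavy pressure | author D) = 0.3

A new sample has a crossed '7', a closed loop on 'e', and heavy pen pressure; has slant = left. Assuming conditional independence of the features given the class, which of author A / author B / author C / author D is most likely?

author A

author A: 0.2 × 0.85 × 0.65 × 0.35 × 0.8 = 0.03094
author B: 0.5 × 0.2 × 0.35 × 0.75 × 0.4 = 0.0105
author C: 0.05 × 0.7 × 0.55 × 0.95 × 0.55 = 0.010058125
author D: 0.25 × 0.8 × 0.25 × 0.2 × 0.3 = 0.003
Highest score → author A.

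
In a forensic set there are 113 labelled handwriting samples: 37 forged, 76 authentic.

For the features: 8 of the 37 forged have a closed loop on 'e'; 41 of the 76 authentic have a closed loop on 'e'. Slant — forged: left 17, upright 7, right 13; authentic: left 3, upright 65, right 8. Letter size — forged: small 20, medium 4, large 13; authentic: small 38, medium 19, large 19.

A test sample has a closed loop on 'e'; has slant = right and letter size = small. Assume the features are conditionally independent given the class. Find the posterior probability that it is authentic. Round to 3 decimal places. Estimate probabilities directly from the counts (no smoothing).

forged: (37/113) × (8/37) × (13/37) × (20/37) ≈ 0.0134456
authentic: (76/113) × (41/76) × (8/76) × (38/76) ≈ 0.0190964
P(authentic | x) = 0.0190964 / 0.032542 ≈ 0.587

0.587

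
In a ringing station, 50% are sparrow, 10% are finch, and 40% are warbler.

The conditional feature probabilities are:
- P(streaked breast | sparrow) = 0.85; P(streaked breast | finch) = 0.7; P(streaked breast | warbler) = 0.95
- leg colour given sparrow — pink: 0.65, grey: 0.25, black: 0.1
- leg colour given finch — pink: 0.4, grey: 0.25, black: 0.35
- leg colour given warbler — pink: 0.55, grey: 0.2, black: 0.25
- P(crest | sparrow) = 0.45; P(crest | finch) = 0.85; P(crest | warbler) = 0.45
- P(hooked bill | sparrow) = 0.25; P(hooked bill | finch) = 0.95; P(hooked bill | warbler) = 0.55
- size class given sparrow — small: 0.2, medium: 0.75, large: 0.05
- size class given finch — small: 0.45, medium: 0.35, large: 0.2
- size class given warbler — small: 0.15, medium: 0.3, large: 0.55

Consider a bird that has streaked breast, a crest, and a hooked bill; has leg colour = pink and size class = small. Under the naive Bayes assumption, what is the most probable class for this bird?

finch

sparrow: 0.5 × 0.85 × 0.65 × 0.45 × 0.25 × 0.2 = 0.006215625
finch: 0.1 × 0.7 × 0.4 × 0.85 × 0.95 × 0.45 = 0.0101745
warbler: 0.4 × 0.95 × 0.55 × 0.45 × 0.55 × 0.15 = 0.007759125
Highest score → finch.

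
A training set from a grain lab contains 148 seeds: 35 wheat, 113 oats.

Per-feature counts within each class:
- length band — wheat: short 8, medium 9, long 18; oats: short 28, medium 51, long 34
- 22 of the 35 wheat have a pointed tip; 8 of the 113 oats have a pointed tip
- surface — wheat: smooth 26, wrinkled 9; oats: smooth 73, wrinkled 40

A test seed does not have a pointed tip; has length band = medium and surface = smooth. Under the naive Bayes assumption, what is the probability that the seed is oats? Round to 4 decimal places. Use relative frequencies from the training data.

0.9250

wheat: (35/148) × (9/35) × (13/35) × (26/35) ≈ 0.0167788
oats: (113/148) × (51/113) × (105/113) × (73/113) ≈ 0.206854
P(oats | x) = 0.206854 / 0.2236328 ≈ 0.9250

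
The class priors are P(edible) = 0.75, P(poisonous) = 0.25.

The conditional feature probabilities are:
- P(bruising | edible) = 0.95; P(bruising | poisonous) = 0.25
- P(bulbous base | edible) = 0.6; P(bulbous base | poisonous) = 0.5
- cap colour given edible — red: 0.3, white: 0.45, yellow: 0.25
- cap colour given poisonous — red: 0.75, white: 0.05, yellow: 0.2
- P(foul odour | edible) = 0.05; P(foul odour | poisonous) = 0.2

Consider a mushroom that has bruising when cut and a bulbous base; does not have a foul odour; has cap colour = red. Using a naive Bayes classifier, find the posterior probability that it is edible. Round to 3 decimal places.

edible: 0.75 × 0.95 × 0.6 × 0.3 × (1−0.05) = 0.1218375
poisonous: 0.25 × 0.25 × 0.5 × 0.75 × (1−0.2) = 0.01875
P(edible | x) = 0.1218375 / 0.1405875 ≈ 0.867

0.867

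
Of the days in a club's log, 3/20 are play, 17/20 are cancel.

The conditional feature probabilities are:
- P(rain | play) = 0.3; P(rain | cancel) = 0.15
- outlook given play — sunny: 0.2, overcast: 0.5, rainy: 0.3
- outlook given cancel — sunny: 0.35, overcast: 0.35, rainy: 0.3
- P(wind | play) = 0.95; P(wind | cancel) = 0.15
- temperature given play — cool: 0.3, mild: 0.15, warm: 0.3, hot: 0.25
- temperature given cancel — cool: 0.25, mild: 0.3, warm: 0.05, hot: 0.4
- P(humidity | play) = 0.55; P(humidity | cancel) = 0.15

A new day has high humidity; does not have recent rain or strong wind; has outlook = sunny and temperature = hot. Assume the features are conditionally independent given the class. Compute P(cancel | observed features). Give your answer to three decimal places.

play: 0.15 × (1−0.3) × 0.2 × (1−0.95) × 0.25 × 0.55 = 0.000144375
cancel: 0.85 × (1−0.15) × 0.35 × (1−0.15) × 0.4 × 0.15 = 0.012896625
P(cancel | x) = 0.012896625 / 0.013041 ≈ 0.989

0.989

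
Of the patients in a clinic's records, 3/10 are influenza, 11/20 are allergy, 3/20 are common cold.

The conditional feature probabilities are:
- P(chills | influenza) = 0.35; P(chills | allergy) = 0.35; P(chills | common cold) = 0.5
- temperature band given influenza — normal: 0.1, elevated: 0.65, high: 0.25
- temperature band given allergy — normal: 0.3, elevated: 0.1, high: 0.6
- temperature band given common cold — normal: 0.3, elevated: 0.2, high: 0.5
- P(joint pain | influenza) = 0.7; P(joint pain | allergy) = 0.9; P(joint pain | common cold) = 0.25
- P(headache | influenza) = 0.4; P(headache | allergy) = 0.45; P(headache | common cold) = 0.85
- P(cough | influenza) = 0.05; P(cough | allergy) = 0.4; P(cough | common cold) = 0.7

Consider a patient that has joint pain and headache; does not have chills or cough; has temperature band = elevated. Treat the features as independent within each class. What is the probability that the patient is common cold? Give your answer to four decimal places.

influenza: 0.3 × (1−0.35) × 0.65 × 0.7 × 0.4 × (1−0.05) = 0.0337155
allergy: 0.55 × (1−0.35) × 0.1 × 0.9 × 0.45 × (1−0.4) = 0.00868725
common cold: 0.15 × (1−0.5) × 0.2 × 0.25 × 0.85 × (1−0.7) = 0.00095625
P(common cold | x) = 0.00095625 / 0.043359 ≈ 0.0221

0.0221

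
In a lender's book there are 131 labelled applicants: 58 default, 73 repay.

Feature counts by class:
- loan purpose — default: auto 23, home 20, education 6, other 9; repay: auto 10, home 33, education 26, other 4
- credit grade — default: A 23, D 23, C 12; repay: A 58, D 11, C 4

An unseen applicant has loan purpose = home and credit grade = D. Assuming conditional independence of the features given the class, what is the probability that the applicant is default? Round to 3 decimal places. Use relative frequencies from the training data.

default: (58/131) × (20/58) × (23/58) ≈ 0.0605422
repay: (73/131) × (33/73) × (11/73) ≈ 0.0379588
P(default | x) = 0.0605422 / 0.098501 ≈ 0.615

0.615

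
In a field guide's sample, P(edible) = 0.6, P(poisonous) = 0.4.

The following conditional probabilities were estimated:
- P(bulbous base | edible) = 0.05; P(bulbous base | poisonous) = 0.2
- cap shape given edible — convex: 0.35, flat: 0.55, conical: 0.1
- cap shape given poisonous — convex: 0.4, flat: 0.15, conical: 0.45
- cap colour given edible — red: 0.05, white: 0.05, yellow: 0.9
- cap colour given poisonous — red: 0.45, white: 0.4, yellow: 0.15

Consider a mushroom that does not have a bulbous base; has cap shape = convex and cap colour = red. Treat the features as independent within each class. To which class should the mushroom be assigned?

edible: 0.6 × (1−0.05) × 0.35 × 0.05 = 0.009975
poisonous: 0.4 × (1−0.2) × 0.4 × 0.45 = 0.0576
Highest score → poisonous.

poisonous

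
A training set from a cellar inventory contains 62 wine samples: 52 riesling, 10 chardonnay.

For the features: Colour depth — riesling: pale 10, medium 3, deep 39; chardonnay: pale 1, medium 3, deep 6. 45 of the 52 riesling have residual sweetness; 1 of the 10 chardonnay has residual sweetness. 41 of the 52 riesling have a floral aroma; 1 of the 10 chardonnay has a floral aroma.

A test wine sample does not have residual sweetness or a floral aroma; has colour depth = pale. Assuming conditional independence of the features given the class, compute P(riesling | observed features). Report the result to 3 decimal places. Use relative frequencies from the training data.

riesling: (52/62) × (10/52) × (7/52) × (11/52) ≈ 0.00459296
chardonnay: (10/62) × (1/10) × (9/10) × (9/10) ≈ 0.0130645
P(riesling | x) = 0.00459296 / 0.01765746 ≈ 0.260

0.260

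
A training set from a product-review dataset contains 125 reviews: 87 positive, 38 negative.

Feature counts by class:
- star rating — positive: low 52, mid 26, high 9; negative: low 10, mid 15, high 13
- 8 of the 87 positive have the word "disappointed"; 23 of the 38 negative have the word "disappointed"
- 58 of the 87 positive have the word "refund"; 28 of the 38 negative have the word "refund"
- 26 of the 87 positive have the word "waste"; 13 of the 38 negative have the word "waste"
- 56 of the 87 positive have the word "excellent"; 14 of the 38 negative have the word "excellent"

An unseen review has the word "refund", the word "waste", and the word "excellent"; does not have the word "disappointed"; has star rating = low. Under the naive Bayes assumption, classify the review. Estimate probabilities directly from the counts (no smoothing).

positive: (87/125) × (52/87) × (79/87) × (58/87) × (26/87) × (56/87) ≈ 0.0484432
negative: (38/125) × (10/38) × (15/38) × (28/38) × (13/38) × (14/38) ≈ 0.00293276
Highest score → positive.

positive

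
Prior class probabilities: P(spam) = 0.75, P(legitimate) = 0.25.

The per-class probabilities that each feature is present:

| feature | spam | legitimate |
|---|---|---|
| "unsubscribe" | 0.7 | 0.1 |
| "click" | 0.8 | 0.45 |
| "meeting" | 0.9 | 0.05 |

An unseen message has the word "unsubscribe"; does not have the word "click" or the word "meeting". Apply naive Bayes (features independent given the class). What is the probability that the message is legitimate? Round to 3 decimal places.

0.554

spam: 0.75 × 0.7 × (1−0.8) × (1−0.9) = 0.0105
legitimate: 0.25 × 0.1 × (1−0.45) × (1−0.05) = 0.0130625
P(legitimate | x) = 0.0130625 / 0.0235625 ≈ 0.554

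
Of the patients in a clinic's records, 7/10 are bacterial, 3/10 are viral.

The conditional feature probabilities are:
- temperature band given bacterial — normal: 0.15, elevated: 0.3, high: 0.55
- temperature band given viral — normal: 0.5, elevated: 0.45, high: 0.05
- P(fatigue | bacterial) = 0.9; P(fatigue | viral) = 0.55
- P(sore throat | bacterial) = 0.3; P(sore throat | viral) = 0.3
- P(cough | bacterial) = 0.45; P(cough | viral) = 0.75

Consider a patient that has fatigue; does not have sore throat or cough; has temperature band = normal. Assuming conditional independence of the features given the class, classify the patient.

bacterial: 0.7 × 0.15 × 0.9 × (1−0.3) × (1−0.45) = 0.0363825
viral: 0.3 × 0.5 × 0.55 × (1−0.3) × (1−0.75) = 0.0144375
Highest score → bacterial.

bacterial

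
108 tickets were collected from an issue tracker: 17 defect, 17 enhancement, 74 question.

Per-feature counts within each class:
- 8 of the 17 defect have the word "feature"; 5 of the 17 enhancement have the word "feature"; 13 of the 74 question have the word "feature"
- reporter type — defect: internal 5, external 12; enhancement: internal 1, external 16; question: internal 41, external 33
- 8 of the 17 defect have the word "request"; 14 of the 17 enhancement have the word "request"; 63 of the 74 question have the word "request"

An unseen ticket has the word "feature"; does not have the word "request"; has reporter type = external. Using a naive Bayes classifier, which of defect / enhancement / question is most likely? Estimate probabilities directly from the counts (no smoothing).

defect: (17/108) × (8/17) × (12/17) × (9/17) ≈ 0.0276817
enhancement: (17/108) × (5/17) × (16/17) × (3/17) ≈ 0.00768935
question: (74/108) × (13/74) × (33/74) × (11/74) ≈ 0.00797926
Highest score → defect.

defect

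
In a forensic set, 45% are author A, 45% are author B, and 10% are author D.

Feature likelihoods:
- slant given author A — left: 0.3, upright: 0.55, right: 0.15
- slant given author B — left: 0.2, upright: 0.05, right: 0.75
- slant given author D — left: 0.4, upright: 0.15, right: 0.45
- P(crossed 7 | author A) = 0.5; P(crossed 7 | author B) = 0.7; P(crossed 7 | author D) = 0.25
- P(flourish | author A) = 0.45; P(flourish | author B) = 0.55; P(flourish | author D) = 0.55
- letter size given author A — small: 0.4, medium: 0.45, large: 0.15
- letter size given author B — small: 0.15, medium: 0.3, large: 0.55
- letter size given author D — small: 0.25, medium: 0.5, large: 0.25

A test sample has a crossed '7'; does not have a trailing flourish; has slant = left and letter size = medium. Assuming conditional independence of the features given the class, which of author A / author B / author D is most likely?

author A: 0.45 × 0.3 × 0.5 × (1−0.45) × 0.45 = 0.01670625
author B: 0.45 × 0.2 × 0.7 × (1−0.55) × 0.3 = 0.008505
author D: 0.1 × 0.4 × 0.25 × (1−0.55) × 0.5 = 0.00225
Highest score → author A.

author A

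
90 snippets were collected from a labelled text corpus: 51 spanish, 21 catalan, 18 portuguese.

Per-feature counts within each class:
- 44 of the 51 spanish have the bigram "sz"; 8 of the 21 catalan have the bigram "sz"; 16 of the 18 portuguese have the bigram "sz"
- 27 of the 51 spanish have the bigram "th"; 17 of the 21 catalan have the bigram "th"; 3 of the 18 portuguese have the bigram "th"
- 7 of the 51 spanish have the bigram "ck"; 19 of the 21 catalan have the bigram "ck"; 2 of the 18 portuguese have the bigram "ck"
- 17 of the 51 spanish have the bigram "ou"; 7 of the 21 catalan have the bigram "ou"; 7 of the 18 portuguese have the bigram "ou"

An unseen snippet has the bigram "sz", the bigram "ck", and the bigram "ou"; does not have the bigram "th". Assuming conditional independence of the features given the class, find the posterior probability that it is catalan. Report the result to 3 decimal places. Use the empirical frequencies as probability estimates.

spanish: (51/90) × (44/51) × (24/51) × (7/51) × (17/51) ≈ 0.0105259
catalan: (21/90) × (8/21) × (4/21) × (19/21) × (7/21) ≈ 0.00510624
portuguese: (18/90) × (16/18) × (15/18) × (2/18) × (7/18) ≈ 0.00640146
P(catalan | x) = 0.00510624 / 0.0220336 ≈ 0.232

0.232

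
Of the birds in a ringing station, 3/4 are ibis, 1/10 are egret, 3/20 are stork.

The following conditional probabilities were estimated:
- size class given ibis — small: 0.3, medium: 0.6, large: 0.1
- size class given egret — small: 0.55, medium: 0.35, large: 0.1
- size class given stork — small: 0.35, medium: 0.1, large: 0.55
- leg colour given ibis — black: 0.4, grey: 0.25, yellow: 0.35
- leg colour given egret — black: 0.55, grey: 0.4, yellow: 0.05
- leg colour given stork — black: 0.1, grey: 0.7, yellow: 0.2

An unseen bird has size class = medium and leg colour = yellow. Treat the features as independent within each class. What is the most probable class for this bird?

ibis: 0.75 × 0.6 × 0.35 = 0.1575
egret: 0.1 × 0.35 × 0.05 = 0.00175
stork: 0.15 × 0.1 × 0.2 = 0.003
Highest score → ibis.

ibis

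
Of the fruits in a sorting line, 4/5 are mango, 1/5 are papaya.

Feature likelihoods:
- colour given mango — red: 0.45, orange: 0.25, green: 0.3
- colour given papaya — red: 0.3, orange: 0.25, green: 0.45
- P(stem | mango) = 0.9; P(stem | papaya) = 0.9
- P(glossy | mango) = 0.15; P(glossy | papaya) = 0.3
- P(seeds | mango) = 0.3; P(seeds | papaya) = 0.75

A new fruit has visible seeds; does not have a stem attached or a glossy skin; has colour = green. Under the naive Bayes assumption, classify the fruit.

mango

mango: 0.8 × 0.3 × (1−0.9) × (1−0.15) × 0.3 = 0.00612
papaya: 0.2 × 0.45 × (1−0.9) × (1−0.3) × 0.75 = 0.004725
Highest score → mango.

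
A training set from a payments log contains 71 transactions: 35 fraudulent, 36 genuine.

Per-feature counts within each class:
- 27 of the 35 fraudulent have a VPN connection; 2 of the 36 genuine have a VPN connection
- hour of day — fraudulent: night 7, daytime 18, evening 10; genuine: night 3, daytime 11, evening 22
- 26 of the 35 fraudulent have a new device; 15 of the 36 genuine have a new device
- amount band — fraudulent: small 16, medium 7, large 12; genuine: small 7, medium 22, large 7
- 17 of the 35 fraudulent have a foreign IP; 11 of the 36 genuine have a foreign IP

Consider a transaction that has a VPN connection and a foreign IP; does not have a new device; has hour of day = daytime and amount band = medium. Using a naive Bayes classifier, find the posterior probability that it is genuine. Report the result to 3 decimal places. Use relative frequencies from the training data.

0.161

fraudulent: (35/71) × (27/35) × (18/35) × (9/35) × (7/35) × (17/35) ≈ 0.00488534
genuine: (36/71) × (2/36) × (11/36) × (21/36) × (22/36) × (11/36) ≈ 0.000937538
P(genuine | x) = 0.000937538 / 0.005822878 ≈ 0.161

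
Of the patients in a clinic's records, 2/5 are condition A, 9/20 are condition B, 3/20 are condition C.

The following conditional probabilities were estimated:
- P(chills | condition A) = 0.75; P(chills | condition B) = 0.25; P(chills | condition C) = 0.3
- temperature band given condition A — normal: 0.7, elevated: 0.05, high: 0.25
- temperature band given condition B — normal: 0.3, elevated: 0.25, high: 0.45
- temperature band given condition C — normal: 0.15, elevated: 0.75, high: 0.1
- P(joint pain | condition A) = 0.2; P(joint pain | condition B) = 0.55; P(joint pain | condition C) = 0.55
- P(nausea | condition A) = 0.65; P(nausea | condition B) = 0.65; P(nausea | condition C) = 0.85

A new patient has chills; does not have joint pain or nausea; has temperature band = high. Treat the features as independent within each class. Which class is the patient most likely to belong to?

condition A

condition A: 0.4 × 0.75 × 0.25 × (1−0.2) × (1−0.65) = 0.021
condition B: 0.45 × 0.25 × 0.45 × (1−0.55) × (1−0.65) = 0.0079734375
condition C: 0.15 × 0.3 × 0.1 × (1−0.55) × (1−0.85) = 0.00030375
Highest score → condition A.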